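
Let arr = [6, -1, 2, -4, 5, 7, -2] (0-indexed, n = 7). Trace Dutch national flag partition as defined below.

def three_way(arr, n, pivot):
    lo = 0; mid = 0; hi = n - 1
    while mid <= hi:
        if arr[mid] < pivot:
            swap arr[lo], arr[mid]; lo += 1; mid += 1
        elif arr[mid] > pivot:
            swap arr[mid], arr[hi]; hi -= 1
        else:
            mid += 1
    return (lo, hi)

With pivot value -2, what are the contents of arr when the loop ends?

[-4, -2, 2, 5, 7, -1, 6]

lo=0 mid=0 hi=6
6>-2: swap(0,6), hi=5 ⇒ [-2, -1, 2, -4, 5, 7, 6]
-2=-2: mid=1
-1>-2: swap(1,5), hi=4 ⇒ [-2, 7, 2, -4, 5, -1, 6]
7>-2: swap(1,4), hi=3 ⇒ [-2, 5, 2, -4, 7, -1, 6]
5>-2: swap(1,3), hi=2 ⇒ [-2, -4, 2, 5, 7, -1, 6]
-4<-2: swap(0,1), lo=1 mid=2 ⇒ [-4, -2, 2, 5, 7, -1, 6]
2>-2: swap(2,2), hi=1 ⇒ [-4, -2, 2, 5, 7, -1, 6]
done. lo=1 hi=1; arr=[-4, -2, 2, 5, 7, -1, 6]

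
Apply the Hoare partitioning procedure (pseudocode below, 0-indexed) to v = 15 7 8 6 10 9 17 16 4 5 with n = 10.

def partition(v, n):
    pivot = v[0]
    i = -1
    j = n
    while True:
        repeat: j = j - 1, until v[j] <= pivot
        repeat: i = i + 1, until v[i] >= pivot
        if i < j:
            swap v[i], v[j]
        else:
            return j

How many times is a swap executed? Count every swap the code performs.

pivot = v[0] = 15; i = -1, j = 10
j→9 (v[9]=5≤15), i→0 (v[0]=15≥15); i<j, swap → 5 7 8 6 10 9 17 16 4 15
j→8 (v[8]=4≤15), i→6 (v[6]=17≥15); i<j, swap → 5 7 8 6 10 9 4 16 17 15
j→6, i→7; i≥j, return j=6. v = 5 7 8 6 10 9 4 16 17 15

2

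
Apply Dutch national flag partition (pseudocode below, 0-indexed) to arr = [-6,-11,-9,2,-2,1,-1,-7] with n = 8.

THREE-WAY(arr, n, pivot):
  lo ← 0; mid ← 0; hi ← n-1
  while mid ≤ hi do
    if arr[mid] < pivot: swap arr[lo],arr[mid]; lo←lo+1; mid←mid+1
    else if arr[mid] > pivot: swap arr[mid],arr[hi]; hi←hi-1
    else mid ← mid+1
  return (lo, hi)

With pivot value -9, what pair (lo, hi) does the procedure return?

lo=0 mid=0 hi=7
-6>-9: swap(0,7), hi=6 ⇒ [-7,-11,-9,2,-2,1,-1,-6]
-7>-9: swap(0,6), hi=5 ⇒ [-1,-11,-9,2,-2,1,-7,-6]
-1>-9: swap(0,5), hi=4 ⇒ [1,-11,-9,2,-2,-1,-7,-6]
1>-9: swap(0,4), hi=3 ⇒ [-2,-11,-9,2,1,-1,-7,-6]
-2>-9: swap(0,3), hi=2 ⇒ [2,-11,-9,-2,1,-1,-7,-6]
2>-9: swap(0,2), hi=1 ⇒ [-9,-11,2,-2,1,-1,-7,-6]
-9=-9: mid=1
-11<-9: swap(0,1), lo=1 mid=2 ⇒ [-11,-9,2,-2,1,-1,-7,-6]
done. lo=1 hi=1; arr=[-11,-9,2,-2,1,-1,-7,-6]

(1, 1)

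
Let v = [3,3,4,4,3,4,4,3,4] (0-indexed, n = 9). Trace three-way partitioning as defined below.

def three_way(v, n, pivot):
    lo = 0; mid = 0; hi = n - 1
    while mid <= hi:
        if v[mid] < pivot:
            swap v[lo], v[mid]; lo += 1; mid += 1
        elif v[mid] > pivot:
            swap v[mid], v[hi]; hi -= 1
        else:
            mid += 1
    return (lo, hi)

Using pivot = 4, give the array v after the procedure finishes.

[3,3,3,3,4,4,4,4,4]

lo=0 mid=0 hi=8
3<4: swap(0,0), lo=1 mid=1 ⇒ [3,3,4,4,3,4,4,3,4]
3<4: swap(1,1), lo=2 mid=2 ⇒ [3,3,4,4,3,4,4,3,4]
4=4: mid=3
4=4: mid=4
3<4: swap(2,4), lo=3 mid=5 ⇒ [3,3,3,4,4,4,4,3,4]
4=4: mid=6
4=4: mid=7
3<4: swap(3,7), lo=4 mid=8 ⇒ [3,3,3,3,4,4,4,4,4]
4=4: mid=9
done. lo=4 hi=8; v=[3,3,3,3,4,4,4,4,4]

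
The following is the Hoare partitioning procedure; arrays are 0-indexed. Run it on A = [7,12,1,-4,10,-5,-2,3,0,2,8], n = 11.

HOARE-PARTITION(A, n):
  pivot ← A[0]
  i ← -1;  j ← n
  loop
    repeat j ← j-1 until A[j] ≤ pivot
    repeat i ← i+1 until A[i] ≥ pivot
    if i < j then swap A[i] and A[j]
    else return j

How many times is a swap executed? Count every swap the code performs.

3

pivot=7
j stops at 9 (2), i stops at 0 (7); swap ⇒ [2,12,1,-4,10,-5,-2,3,0,7,8]
j stops at 8 (0), i stops at 1 (12); swap ⇒ [2,0,1,-4,10,-5,-2,3,12,7,8]
j stops at 7 (3), i stops at 4 (10); swap ⇒ [2,0,1,-4,3,-5,-2,10,12,7,8]
j stops at 6, i stops at 7; i≥j ⇒ return 6. A=[2,0,1,-4,3,-5,-2,10,12,7,8]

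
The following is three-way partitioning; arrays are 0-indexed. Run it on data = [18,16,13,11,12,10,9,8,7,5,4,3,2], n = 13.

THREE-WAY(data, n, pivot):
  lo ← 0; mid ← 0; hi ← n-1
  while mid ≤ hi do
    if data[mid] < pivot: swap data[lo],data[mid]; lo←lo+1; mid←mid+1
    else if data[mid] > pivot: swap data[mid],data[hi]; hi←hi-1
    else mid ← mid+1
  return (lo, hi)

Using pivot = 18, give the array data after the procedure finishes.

[16,13,11,12,10,9,8,7,5,4,3,2,18]

lo=0 mid=0 hi=12
18=18: mid=1
16<18: swap(0,1), lo=1 mid=2 ⇒ [16,18,13,11,12,10,9,8,7,5,4,3,2]
13<18: swap(1,2), lo=2 mid=3 ⇒ [16,13,18,11,12,10,9,8,7,5,4,3,2]
11<18: swap(2,3), lo=3 mid=4 ⇒ [16,13,11,18,12,10,9,8,7,5,4,3,2]
12<18: swap(3,4), lo=4 mid=5 ⇒ [16,13,11,12,18,10,9,8,7,5,4,3,2]
10<18: swap(4,5), lo=5 mid=6 ⇒ [16,13,11,12,10,18,9,8,7,5,4,3,2]
9<18: swap(5,6), lo=6 mid=7 ⇒ [16,13,11,12,10,9,18,8,7,5,4,3,2]
8<18: swap(6,7), lo=7 mid=8 ⇒ [16,13,11,12,10,9,8,18,7,5,4,3,2]
7<18: swap(7,8), lo=8 mid=9 ⇒ [16,13,11,12,10,9,8,7,18,5,4,3,2]
5<18: swap(8,9), lo=9 mid=10 ⇒ [16,13,11,12,10,9,8,7,5,18,4,3,2]
4<18: swap(9,10), lo=10 mid=11 ⇒ [16,13,11,12,10,9,8,7,5,4,18,3,2]
3<18: swap(10,11), lo=11 mid=12 ⇒ [16,13,11,12,10,9,8,7,5,4,3,18,2]
2<18: swap(11,12), lo=12 mid=13 ⇒ [16,13,11,12,10,9,8,7,5,4,3,2,18]
done. lo=12 hi=12; data=[16,13,11,12,10,9,8,7,5,4,3,2,18]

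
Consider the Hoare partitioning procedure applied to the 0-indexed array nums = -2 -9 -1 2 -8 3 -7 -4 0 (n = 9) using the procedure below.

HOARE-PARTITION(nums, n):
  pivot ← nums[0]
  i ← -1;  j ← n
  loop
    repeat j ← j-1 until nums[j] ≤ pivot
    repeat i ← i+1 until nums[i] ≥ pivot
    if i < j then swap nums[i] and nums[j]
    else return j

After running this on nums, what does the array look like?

pivot = nums[0] = -2; i = -1, j = 9
j→7 (nums[7]=-4≤-2), i→0 (nums[0]=-2≥-2); i<j, swap → -4 -9 -1 2 -8 3 -7 -2 0
j→6 (nums[6]=-7≤-2), i→2 (nums[2]=-1≥-2); i<j, swap → -4 -9 -7 2 -8 3 -1 -2 0
j→4 (nums[4]=-8≤-2), i→3 (nums[3]=2≥-2); i<j, swap → -4 -9 -7 -8 2 3 -1 -2 0
j→3, i→4; i≥j, return j=3. nums = -4 -9 -7 -8 2 3 -1 -2 0

-4 -9 -7 -8 2 3 -1 -2 0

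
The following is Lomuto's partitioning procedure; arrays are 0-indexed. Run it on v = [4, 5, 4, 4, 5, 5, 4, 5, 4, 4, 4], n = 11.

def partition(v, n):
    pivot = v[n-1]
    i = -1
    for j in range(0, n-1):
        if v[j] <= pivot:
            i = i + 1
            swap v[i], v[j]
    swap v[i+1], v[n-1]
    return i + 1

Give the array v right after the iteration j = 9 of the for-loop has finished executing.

pivot = v[10] = 4; i = -1
j=0: v[0]=4 ≤ 4 → i=0, swap v[0],v[0] (no change) → [4, 5, 4, 4, 5, 5, 4, 5, 4, 4, 4]
j=1: v[1]=5 > 4 → no swap
j=2: v[2]=4 ≤ 4 → i=1, swap v[1],v[2] → [4, 4, 5, 4, 5, 5, 4, 5, 4, 4, 4]
j=3: v[3]=4 ≤ 4 → i=2, swap v[2],v[3] → [4, 4, 4, 5, 5, 5, 4, 5, 4, 4, 4]
j=4: v[4]=5 > 4 → no swap
j=5: v[5]=5 > 4 → no swap
j=6: v[6]=4 ≤ 4 → i=3, swap v[3],v[6] → [4, 4, 4, 4, 5, 5, 5, 5, 4, 4, 4]
j=7: v[7]=5 > 4 → no swap
j=8: v[8]=4 ≤ 4 → i=4, swap v[4],v[8] → [4, 4, 4, 4, 4, 5, 5, 5, 5, 4, 4]
j=9: v[9]=4 ≤ 4 → i=5, swap v[5],v[9] → [4, 4, 4, 4, 4, 4, 5, 5, 5, 5, 4]
(after j=9) v = [4, 4, 4, 4, 4, 4, 5, 5, 5, 5, 4]

[4, 4, 4, 4, 4, 4, 5, 5, 5, 5, 4]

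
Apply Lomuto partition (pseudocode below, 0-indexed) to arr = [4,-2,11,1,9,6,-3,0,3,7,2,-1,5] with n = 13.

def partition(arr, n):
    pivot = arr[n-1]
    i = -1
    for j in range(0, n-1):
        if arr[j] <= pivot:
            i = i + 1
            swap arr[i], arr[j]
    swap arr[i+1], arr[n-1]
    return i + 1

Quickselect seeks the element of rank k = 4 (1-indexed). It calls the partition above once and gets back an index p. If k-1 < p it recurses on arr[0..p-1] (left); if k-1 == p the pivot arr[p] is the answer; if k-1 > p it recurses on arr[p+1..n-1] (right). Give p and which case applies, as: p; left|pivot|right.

pivot=5, i=-1
j=0: 4≤5, i=0, swap(0,0) ⇒ [4,-2,11,1,9,6,-3,0,3,7,2,-1,5]
j=1: -2≤5, i=1, swap(1,1) ⇒ [4,-2,11,1,9,6,-3,0,3,7,2,-1,5]
j=2: 11>5, skip
j=3: 1≤5, i=2, swap(2,3) ⇒ [4,-2,1,11,9,6,-3,0,3,7,2,-1,5]
j=4: 9>5, skip
j=5: 6>5, skip
j=6: -3≤5, i=3, swap(3,6) ⇒ [4,-2,1,-3,9,6,11,0,3,7,2,-1,5]
j=7: 0≤5, i=4, swap(4,7) ⇒ [4,-2,1,-3,0,6,11,9,3,7,2,-1,5]
j=8: 3≤5, i=5, swap(5,8) ⇒ [4,-2,1,-3,0,3,11,9,6,7,2,-1,5]
j=9: 7>5, skip
j=10: 2≤5, i=6, swap(6,10) ⇒ [4,-2,1,-3,0,3,2,9,6,7,11,-1,5]
j=11: -1≤5, i=7, swap(7,11) ⇒ [4,-2,1,-3,0,3,2,-1,6,7,11,9,5]
swap(8,12) ⇒ [4,-2,1,-3,0,3,2,-1,5,7,11,9,6]; return 8
p = 8; k-1 = 3 < 8 ⇒ left

8; left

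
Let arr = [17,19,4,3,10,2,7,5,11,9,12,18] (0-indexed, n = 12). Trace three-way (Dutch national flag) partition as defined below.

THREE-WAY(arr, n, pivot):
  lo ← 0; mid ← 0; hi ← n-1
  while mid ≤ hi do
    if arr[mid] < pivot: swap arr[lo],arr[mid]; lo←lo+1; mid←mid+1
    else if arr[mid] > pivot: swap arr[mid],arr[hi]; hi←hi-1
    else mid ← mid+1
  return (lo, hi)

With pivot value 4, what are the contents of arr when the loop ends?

pivot = 4; lo=0, mid=0, hi=11
arr[mid]=17>4: swap arr[0],arr[11]; hi=10 → [18,19,4,3,10,2,7,5,11,9,12,17]
arr[mid]=18>4: swap arr[0],arr[10]; hi=9 → [12,19,4,3,10,2,7,5,11,9,18,17]
arr[mid]=12>4: swap arr[0],arr[9]; hi=8 → [9,19,4,3,10,2,7,5,11,12,18,17]
arr[mid]=9>4: swap arr[0],arr[8]; hi=7 → [11,19,4,3,10,2,7,5,9,12,18,17]
arr[mid]=11>4: swap arr[0],arr[7]; hi=6 → [5,19,4,3,10,2,7,11,9,12,18,17]
arr[mid]=5>4: swap arr[0],arr[6]; hi=5 → [7,19,4,3,10,2,5,11,9,12,18,17]
arr[mid]=7>4: swap arr[0],arr[5]; hi=4 → [2,19,4,3,10,7,5,11,9,12,18,17]
arr[mid]=2<4: swap arr[0],arr[0]; lo=1,mid=1 → [2,19,4,3,10,7,5,11,9,12,18,17]
arr[mid]=19>4: swap arr[1],arr[4]; hi=3 → [2,10,4,3,19,7,5,11,9,12,18,17]
arr[mid]=10>4: swap arr[1],arr[3]; hi=2 → [2,3,4,10,19,7,5,11,9,12,18,17]
arr[mid]=3<4: swap arr[1],arr[1]; lo=2,mid=2 → [2,3,4,10,19,7,5,11,9,12,18,17]
arr[mid]=4=4: mid=3
end: lo=2, hi=2; arr = [2,3,4,10,19,7,5,11,9,12,18,17]

[2,3,4,10,19,7,5,11,9,12,18,17]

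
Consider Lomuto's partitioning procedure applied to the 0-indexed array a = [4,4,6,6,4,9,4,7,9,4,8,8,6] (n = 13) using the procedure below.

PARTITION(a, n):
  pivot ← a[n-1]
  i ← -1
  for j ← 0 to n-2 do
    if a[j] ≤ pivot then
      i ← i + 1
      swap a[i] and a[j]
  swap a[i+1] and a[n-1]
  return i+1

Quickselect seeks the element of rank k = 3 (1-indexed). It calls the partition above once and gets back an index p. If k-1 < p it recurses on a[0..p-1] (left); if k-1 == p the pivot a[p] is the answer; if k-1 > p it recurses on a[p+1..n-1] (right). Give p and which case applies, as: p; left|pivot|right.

7; left

pivot = a[12] = 6; i = -1
j=0: a[0]=4 ≤ 6 → i=0, swap a[0],a[0] (no change) → [4,4,6,6,4,9,4,7,9,4,8,8,6]
j=1: a[1]=4 ≤ 6 → i=1, swap a[1],a[1] (no change) → [4,4,6,6,4,9,4,7,9,4,8,8,6]
j=2: a[2]=6 ≤ 6 → i=2, swap a[2],a[2] (no change) → [4,4,6,6,4,9,4,7,9,4,8,8,6]
j=3: a[3]=6 ≤ 6 → i=3, swap a[3],a[3] (no change) → [4,4,6,6,4,9,4,7,9,4,8,8,6]
j=4: a[4]=4 ≤ 6 → i=4, swap a[4],a[4] (no change) → [4,4,6,6,4,9,4,7,9,4,8,8,6]
j=5: a[5]=9 > 6 → no swap
j=6: a[6]=4 ≤ 6 → i=5, swap a[5],a[6] → [4,4,6,6,4,4,9,7,9,4,8,8,6]
j=7: a[7]=7 > 6 → no swap
j=8: a[8]=9 > 6 → no swap
j=9: a[9]=4 ≤ 6 → i=6, swap a[6],a[9] → [4,4,6,6,4,4,4,7,9,9,8,8,6]
j=10: a[10]=8 > 6 → no swap
j=11: a[11]=8 > 6 → no swap
final swap a[7],a[12] → [4,4,6,6,4,4,4,6,9,9,8,8,7]; return 7
p = 7; k-1 = 2 < 7 ⇒ left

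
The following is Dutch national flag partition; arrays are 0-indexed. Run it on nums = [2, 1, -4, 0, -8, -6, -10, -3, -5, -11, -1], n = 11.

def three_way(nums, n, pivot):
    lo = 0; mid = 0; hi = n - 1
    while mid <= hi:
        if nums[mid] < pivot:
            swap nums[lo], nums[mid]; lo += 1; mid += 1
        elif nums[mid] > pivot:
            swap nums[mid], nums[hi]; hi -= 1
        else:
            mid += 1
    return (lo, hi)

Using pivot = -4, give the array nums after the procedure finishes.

pivot = -4; lo=0, mid=0, hi=10
nums[mid]=2>-4: swap nums[0],nums[10]; hi=9 → [-1, 1, -4, 0, -8, -6, -10, -3, -5, -11, 2]
nums[mid]=-1>-4: swap nums[0],nums[9]; hi=8 → [-11, 1, -4, 0, -8, -6, -10, -3, -5, -1, 2]
nums[mid]=-11<-4: swap nums[0],nums[0]; lo=1,mid=1 → [-11, 1, -4, 0, -8, -6, -10, -3, -5, -1, 2]
nums[mid]=1>-4: swap nums[1],nums[8]; hi=7 → [-11, -5, -4, 0, -8, -6, -10, -3, 1, -1, 2]
nums[mid]=-5<-4: swap nums[1],nums[1]; lo=2,mid=2 → [-11, -5, -4, 0, -8, -6, -10, -3, 1, -1, 2]
nums[mid]=-4=-4: mid=3
nums[mid]=0>-4: swap nums[3],nums[7]; hi=6 → [-11, -5, -4, -3, -8, -6, -10, 0, 1, -1, 2]
nums[mid]=-3>-4: swap nums[3],nums[6]; hi=5 → [-11, -5, -4, -10, -8, -6, -3, 0, 1, -1, 2]
nums[mid]=-10<-4: swap nums[2],nums[3]; lo=3,mid=4 → [-11, -5, -10, -4, -8, -6, -3, 0, 1, -1, 2]
nums[mid]=-8<-4: swap nums[3],nums[4]; lo=4,mid=5 → [-11, -5, -10, -8, -4, -6, -3, 0, 1, -1, 2]
nums[mid]=-6<-4: swap nums[4],nums[5]; lo=5,mid=6 → [-11, -5, -10, -8, -6, -4, -3, 0, 1, -1, 2]
end: lo=5, hi=5; nums = [-11, -5, -10, -8, -6, -4, -3, 0, 1, -1, 2]

[-11, -5, -10, -8, -6, -4, -3, 0, 1, -1, 2]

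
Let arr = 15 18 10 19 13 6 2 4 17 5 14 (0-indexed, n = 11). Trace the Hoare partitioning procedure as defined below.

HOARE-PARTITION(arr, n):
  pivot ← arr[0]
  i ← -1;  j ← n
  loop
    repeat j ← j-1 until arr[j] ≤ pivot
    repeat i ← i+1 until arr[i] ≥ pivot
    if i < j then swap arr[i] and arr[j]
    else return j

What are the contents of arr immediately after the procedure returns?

pivot = arr[0] = 15; i = -1, j = 11
j→10 (arr[10]=14≤15), i→0 (arr[0]=15≥15); i<j, swap → 14 18 10 19 13 6 2 4 17 5 15
j→9 (arr[9]=5≤15), i→1 (arr[1]=18≥15); i<j, swap → 14 5 10 19 13 6 2 4 17 18 15
j→7 (arr[7]=4≤15), i→3 (arr[3]=19≥15); i<j, swap → 14 5 10 4 13 6 2 19 17 18 15
j→6, i→7; i≥j, return j=6. arr = 14 5 10 4 13 6 2 19 17 18 15

14 5 10 4 13 6 2 19 17 18 15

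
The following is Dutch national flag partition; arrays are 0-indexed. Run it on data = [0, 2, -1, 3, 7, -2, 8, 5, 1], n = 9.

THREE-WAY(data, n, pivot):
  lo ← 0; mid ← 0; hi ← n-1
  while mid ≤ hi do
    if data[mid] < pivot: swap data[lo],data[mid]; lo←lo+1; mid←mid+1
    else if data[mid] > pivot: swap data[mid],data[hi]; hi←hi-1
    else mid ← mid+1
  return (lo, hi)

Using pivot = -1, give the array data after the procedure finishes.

pivot = -1; lo=0, mid=0, hi=8
data[mid]=0>-1: swap data[0],data[8]; hi=7 → [1, 2, -1, 3, 7, -2, 8, 5, 0]
data[mid]=1>-1: swap data[0],data[7]; hi=6 → [5, 2, -1, 3, 7, -2, 8, 1, 0]
data[mid]=5>-1: swap data[0],data[6]; hi=5 → [8, 2, -1, 3, 7, -2, 5, 1, 0]
data[mid]=8>-1: swap data[0],data[5]; hi=4 → [-2, 2, -1, 3, 7, 8, 5, 1, 0]
data[mid]=-2<-1: swap data[0],data[0]; lo=1,mid=1 → [-2, 2, -1, 3, 7, 8, 5, 1, 0]
data[mid]=2>-1: swap data[1],data[4]; hi=3 → [-2, 7, -1, 3, 2, 8, 5, 1, 0]
data[mid]=7>-1: swap data[1],data[3]; hi=2 → [-2, 3, -1, 7, 2, 8, 5, 1, 0]
data[mid]=3>-1: swap data[1],data[2]; hi=1 → [-2, -1, 3, 7, 2, 8, 5, 1, 0]
data[mid]=-1=-1: mid=2
end: lo=1, hi=1; data = [-2, -1, 3, 7, 2, 8, 5, 1, 0]

[-2, -1, 3, 7, 2, 8, 5, 1, 0]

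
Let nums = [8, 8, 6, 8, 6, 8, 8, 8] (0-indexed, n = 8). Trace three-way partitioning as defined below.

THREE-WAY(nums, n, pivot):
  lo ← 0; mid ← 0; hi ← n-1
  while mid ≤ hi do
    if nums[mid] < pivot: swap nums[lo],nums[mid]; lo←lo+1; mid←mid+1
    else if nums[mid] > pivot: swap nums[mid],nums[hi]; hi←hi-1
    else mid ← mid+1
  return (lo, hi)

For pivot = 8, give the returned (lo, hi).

(2, 7)

lo=0 mid=0 hi=7
8=8: mid=1
8=8: mid=2
6<8: swap(0,2), lo=1 mid=3 ⇒ [6, 8, 8, 8, 6, 8, 8, 8]
8=8: mid=4
6<8: swap(1,4), lo=2 mid=5 ⇒ [6, 6, 8, 8, 8, 8, 8, 8]
8=8: mid=6
8=8: mid=7
8=8: mid=8
done. lo=2 hi=7; nums=[6, 6, 8, 8, 8, 8, 8, 8]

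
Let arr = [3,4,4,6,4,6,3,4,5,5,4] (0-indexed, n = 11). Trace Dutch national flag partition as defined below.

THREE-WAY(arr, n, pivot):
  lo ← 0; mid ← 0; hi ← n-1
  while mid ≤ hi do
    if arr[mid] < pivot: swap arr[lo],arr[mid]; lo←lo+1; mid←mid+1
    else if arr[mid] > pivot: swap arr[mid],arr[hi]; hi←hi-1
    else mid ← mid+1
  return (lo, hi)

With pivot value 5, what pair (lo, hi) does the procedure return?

pivot = 5; lo=0, mid=0, hi=10
arr[mid]=3<5: swap arr[0],arr[0]; lo=1,mid=1 → [3,4,4,6,4,6,3,4,5,5,4]
arr[mid]=4<5: swap arr[1],arr[1]; lo=2,mid=2 → [3,4,4,6,4,6,3,4,5,5,4]
arr[mid]=4<5: swap arr[2],arr[2]; lo=3,mid=3 → [3,4,4,6,4,6,3,4,5,5,4]
arr[mid]=6>5: swap arr[3],arr[10]; hi=9 → [3,4,4,4,4,6,3,4,5,5,6]
arr[mid]=4<5: swap arr[3],arr[3]; lo=4,mid=4 → [3,4,4,4,4,6,3,4,5,5,6]
arr[mid]=4<5: swap arr[4],arr[4]; lo=5,mid=5 → [3,4,4,4,4,6,3,4,5,5,6]
arr[mid]=6>5: swap arr[5],arr[9]; hi=8 → [3,4,4,4,4,5,3,4,5,6,6]
arr[mid]=5=5: mid=6
arr[mid]=3<5: swap arr[5],arr[6]; lo=6,mid=7 → [3,4,4,4,4,3,5,4,5,6,6]
arr[mid]=4<5: swap arr[6],arr[7]; lo=7,mid=8 → [3,4,4,4,4,3,4,5,5,6,6]
arr[mid]=5=5: mid=9
end: lo=7, hi=8; arr = [3,4,4,4,4,3,4,5,5,6,6]

(7, 8)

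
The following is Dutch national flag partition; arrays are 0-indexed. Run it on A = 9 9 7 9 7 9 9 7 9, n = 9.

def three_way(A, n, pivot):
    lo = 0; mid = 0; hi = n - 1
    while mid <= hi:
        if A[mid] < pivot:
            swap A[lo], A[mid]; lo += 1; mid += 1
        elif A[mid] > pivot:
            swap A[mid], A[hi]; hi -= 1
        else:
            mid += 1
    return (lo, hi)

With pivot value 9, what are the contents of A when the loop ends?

7 7 7 9 9 9 9 9 9

lo=0 mid=0 hi=8
9=9: mid=1
9=9: mid=2
7<9: swap(0,2), lo=1 mid=3 ⇒ 7 9 9 9 7 9 9 7 9
9=9: mid=4
7<9: swap(1,4), lo=2 mid=5 ⇒ 7 7 9 9 9 9 9 7 9
9=9: mid=6
9=9: mid=7
7<9: swap(2,7), lo=3 mid=8 ⇒ 7 7 7 9 9 9 9 9 9
9=9: mid=9
done. lo=3 hi=8; A=7 7 7 9 9 9 9 9 9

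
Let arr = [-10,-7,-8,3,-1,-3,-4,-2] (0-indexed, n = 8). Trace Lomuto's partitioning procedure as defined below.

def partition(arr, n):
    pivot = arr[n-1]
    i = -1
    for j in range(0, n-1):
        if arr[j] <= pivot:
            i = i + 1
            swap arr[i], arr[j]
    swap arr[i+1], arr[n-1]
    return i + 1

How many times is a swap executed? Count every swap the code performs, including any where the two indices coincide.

6

pivot = arr[7] = -2; i = -1
j=0: arr[0]=-10 ≤ -2 → i=0, swap arr[0],arr[0] (no change) → [-10,-7,-8,3,-1,-3,-4,-2]
j=1: arr[1]=-7 ≤ -2 → i=1, swap arr[1],arr[1] (no change) → [-10,-7,-8,3,-1,-3,-4,-2]
j=2: arr[2]=-8 ≤ -2 → i=2, swap arr[2],arr[2] (no change) → [-10,-7,-8,3,-1,-3,-4,-2]
j=3: arr[3]=3 > -2 → no swap
j=4: arr[4]=-1 > -2 → no swap
j=5: arr[5]=-3 ≤ -2 → i=3, swap arr[3],arr[5] → [-10,-7,-8,-3,-1,3,-4,-2]
j=6: arr[6]=-4 ≤ -2 → i=4, swap arr[4],arr[6] → [-10,-7,-8,-3,-4,3,-1,-2]
final swap arr[5],arr[7] → [-10,-7,-8,-3,-4,-2,-1,3]; return 5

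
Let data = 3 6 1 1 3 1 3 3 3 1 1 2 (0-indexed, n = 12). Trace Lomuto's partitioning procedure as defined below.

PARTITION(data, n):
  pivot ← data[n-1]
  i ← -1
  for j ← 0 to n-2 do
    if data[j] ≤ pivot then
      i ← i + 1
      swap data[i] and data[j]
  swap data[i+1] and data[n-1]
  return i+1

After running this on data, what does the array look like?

1 1 1 1 1 2 3 3 3 6 3 3

pivot=2, i=-1
j=0: 3>2, skip
j=1: 6>2, skip
j=2: 1≤2, i=0, swap(0,2) ⇒ 1 6 3 1 3 1 3 3 3 1 1 2
j=3: 1≤2, i=1, swap(1,3) ⇒ 1 1 3 6 3 1 3 3 3 1 1 2
j=4: 3>2, skip
j=5: 1≤2, i=2, swap(2,5) ⇒ 1 1 1 6 3 3 3 3 3 1 1 2
j=6: 3>2, skip
j=7: 3>2, skip
j=8: 3>2, skip
j=9: 1≤2, i=3, swap(3,9) ⇒ 1 1 1 1 3 3 3 3 3 6 1 2
j=10: 1≤2, i=4, swap(4,10) ⇒ 1 1 1 1 1 3 3 3 3 6 3 2
swap(5,11) ⇒ 1 1 1 1 1 2 3 3 3 6 3 3; return 5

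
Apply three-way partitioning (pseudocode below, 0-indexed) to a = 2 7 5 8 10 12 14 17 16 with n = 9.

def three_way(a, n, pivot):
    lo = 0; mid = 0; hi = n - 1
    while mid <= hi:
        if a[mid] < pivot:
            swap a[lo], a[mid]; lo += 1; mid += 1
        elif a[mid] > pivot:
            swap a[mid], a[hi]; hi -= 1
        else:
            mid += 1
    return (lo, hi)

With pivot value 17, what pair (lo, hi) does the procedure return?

(8, 8)

pivot = 17; lo=0, mid=0, hi=8
a[mid]=2<17: swap a[0],a[0]; lo=1,mid=1 → 2 7 5 8 10 12 14 17 16
a[mid]=7<17: swap a[1],a[1]; lo=2,mid=2 → 2 7 5 8 10 12 14 17 16
a[mid]=5<17: swap a[2],a[2]; lo=3,mid=3 → 2 7 5 8 10 12 14 17 16
a[mid]=8<17: swap a[3],a[3]; lo=4,mid=4 → 2 7 5 8 10 12 14 17 16
a[mid]=10<17: swap a[4],a[4]; lo=5,mid=5 → 2 7 5 8 10 12 14 17 16
a[mid]=12<17: swap a[5],a[5]; lo=6,mid=6 → 2 7 5 8 10 12 14 17 16
a[mid]=14<17: swap a[6],a[6]; lo=7,mid=7 → 2 7 5 8 10 12 14 17 16
a[mid]=17=17: mid=8
a[mid]=16<17: swap a[7],a[8]; lo=8,mid=9 → 2 7 5 8 10 12 14 16 17
end: lo=8, hi=8; a = 2 7 5 8 10 12 14 16 17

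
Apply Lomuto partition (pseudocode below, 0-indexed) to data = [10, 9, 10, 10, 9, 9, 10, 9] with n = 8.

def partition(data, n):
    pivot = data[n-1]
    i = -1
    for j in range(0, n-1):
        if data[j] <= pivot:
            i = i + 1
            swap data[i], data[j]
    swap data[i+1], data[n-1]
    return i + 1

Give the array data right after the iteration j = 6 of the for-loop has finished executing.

pivot=9, i=-1
j=0: 10>9, skip
j=1: 9≤9, i=0, swap(0,1) ⇒ [9, 10, 10, 10, 9, 9, 10, 9]
j=2: 10>9, skip
j=3: 10>9, skip
j=4: 9≤9, i=1, swap(1,4) ⇒ [9, 9, 10, 10, 10, 9, 10, 9]
j=5: 9≤9, i=2, swap(2,5) ⇒ [9, 9, 9, 10, 10, 10, 10, 9]
j=6: 10>9, skip
(after j=6) data = [9, 9, 9, 10, 10, 10, 10, 9]

[9, 9, 9, 10, 10, 10, 10, 9]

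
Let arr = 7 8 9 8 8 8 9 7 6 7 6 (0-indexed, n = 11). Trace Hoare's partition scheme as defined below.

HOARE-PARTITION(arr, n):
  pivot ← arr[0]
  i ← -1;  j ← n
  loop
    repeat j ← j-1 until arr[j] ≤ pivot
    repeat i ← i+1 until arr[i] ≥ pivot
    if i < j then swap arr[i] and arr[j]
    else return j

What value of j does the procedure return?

pivot = arr[0] = 7; i = -1, j = 11
j→10 (arr[10]=6≤7), i→0 (arr[0]=7≥7); i<j, swap → 6 8 9 8 8 8 9 7 6 7 7
j→9 (arr[9]=7≤7), i→1 (arr[1]=8≥7); i<j, swap → 6 7 9 8 8 8 9 7 6 8 7
j→8 (arr[8]=6≤7), i→2 (arr[2]=9≥7); i<j, swap → 6 7 6 8 8 8 9 7 9 8 7
j→7 (arr[7]=7≤7), i→3 (arr[3]=8≥7); i<j, swap → 6 7 6 7 8 8 9 8 9 8 7
j→3, i→4; i≥j, return j=3. arr = 6 7 6 7 8 8 9 8 9 8 7

3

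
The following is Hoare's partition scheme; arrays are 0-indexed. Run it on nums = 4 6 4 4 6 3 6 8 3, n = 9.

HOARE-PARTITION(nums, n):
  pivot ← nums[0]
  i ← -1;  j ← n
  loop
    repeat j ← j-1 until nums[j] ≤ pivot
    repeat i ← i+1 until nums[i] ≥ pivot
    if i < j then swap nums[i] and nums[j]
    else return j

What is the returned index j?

pivot = nums[0] = 4; i = -1, j = 9
j→8 (nums[8]=3≤4), i→0 (nums[0]=4≥4); i<j, swap → 3 6 4 4 6 3 6 8 4
j→5 (nums[5]=3≤4), i→1 (nums[1]=6≥4); i<j, swap → 3 3 4 4 6 6 6 8 4
j→3 (nums[3]=4≤4), i→2 (nums[2]=4≥4); i<j, swap → 3 3 4 4 6 6 6 8 4
j→2, i→3; i≥j, return j=2. nums = 3 3 4 4 6 6 6 8 4

2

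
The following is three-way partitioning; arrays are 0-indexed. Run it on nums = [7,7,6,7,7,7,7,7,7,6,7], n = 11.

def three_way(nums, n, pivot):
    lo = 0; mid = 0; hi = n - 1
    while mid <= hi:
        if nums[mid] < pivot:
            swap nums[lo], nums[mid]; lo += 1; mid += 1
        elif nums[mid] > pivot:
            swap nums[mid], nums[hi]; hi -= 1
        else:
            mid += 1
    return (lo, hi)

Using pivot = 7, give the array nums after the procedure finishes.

[6,6,7,7,7,7,7,7,7,7,7]

lo=0 mid=0 hi=10
7=7: mid=1
7=7: mid=2
6<7: swap(0,2), lo=1 mid=3 ⇒ [6,7,7,7,7,7,7,7,7,6,7]
7=7: mid=4
7=7: mid=5
7=7: mid=6
7=7: mid=7
7=7: mid=8
7=7: mid=9
6<7: swap(1,9), lo=2 mid=10 ⇒ [6,6,7,7,7,7,7,7,7,7,7]
7=7: mid=11
done. lo=2 hi=10; nums=[6,6,7,7,7,7,7,7,7,7,7]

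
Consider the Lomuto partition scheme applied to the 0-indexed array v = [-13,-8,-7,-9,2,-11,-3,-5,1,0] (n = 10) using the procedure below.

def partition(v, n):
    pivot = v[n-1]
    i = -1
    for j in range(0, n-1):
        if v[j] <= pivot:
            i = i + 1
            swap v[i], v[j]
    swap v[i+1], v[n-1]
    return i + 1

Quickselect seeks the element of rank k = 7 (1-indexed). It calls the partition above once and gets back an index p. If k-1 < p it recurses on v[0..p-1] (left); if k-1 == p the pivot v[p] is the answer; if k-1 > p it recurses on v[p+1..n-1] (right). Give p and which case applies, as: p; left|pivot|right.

pivot = v[9] = 0; i = -1
j=0: v[0]=-13 ≤ 0 → i=0, swap v[0],v[0] (no change) → [-13,-8,-7,-9,2,-11,-3,-5,1,0]
j=1: v[1]=-8 ≤ 0 → i=1, swap v[1],v[1] (no change) → [-13,-8,-7,-9,2,-11,-3,-5,1,0]
j=2: v[2]=-7 ≤ 0 → i=2, swap v[2],v[2] (no change) → [-13,-8,-7,-9,2,-11,-3,-5,1,0]
j=3: v[3]=-9 ≤ 0 → i=3, swap v[3],v[3] (no change) → [-13,-8,-7,-9,2,-11,-3,-5,1,0]
j=4: v[4]=2 > 0 → no swap
j=5: v[5]=-11 ≤ 0 → i=4, swap v[4],v[5] → [-13,-8,-7,-9,-11,2,-3,-5,1,0]
j=6: v[6]=-3 ≤ 0 → i=5, swap v[5],v[6] → [-13,-8,-7,-9,-11,-3,2,-5,1,0]
j=7: v[7]=-5 ≤ 0 → i=6, swap v[6],v[7] → [-13,-8,-7,-9,-11,-3,-5,2,1,0]
j=8: v[8]=1 > 0 → no swap
final swap v[7],v[9] → [-13,-8,-7,-9,-11,-3,-5,0,1,2]; return 7
p = 7; k-1 = 6 < 7 ⇒ left

7; left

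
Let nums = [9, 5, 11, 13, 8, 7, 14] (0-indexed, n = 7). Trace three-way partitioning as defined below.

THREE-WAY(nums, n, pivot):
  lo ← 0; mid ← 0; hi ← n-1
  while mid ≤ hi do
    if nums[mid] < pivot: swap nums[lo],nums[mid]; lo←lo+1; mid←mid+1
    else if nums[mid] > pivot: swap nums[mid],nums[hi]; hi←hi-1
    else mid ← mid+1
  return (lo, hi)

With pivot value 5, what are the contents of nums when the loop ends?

pivot = 5; lo=0, mid=0, hi=6
nums[mid]=9>5: swap nums[0],nums[6]; hi=5 → [14, 5, 11, 13, 8, 7, 9]
nums[mid]=14>5: swap nums[0],nums[5]; hi=4 → [7, 5, 11, 13, 8, 14, 9]
nums[mid]=7>5: swap nums[0],nums[4]; hi=3 → [8, 5, 11, 13, 7, 14, 9]
nums[mid]=8>5: swap nums[0],nums[3]; hi=2 → [13, 5, 11, 8, 7, 14, 9]
nums[mid]=13>5: swap nums[0],nums[2]; hi=1 → [11, 5, 13, 8, 7, 14, 9]
nums[mid]=11>5: swap nums[0],nums[1]; hi=0 → [5, 11, 13, 8, 7, 14, 9]
nums[mid]=5=5: mid=1
end: lo=0, hi=0; nums = [5, 11, 13, 8, 7, 14, 9]

[5, 11, 13, 8, 7, 14, 9]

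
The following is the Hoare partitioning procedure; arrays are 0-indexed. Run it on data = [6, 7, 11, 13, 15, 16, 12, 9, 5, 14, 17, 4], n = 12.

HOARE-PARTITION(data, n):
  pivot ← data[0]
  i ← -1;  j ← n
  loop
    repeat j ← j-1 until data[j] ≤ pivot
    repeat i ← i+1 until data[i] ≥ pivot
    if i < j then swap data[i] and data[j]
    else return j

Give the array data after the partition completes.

pivot = data[0] = 6; i = -1, j = 12
j→11 (data[11]=4≤6), i→0 (data[0]=6≥6); i<j, swap → [4, 7, 11, 13, 15, 16, 12, 9, 5, 14, 17, 6]
j→8 (data[8]=5≤6), i→1 (data[1]=7≥6); i<j, swap → [4, 5, 11, 13, 15, 16, 12, 9, 7, 14, 17, 6]
j→1, i→2; i≥j, return j=1. data = [4, 5, 11, 13, 15, 16, 12, 9, 7, 14, 17, 6]

[4, 5, 11, 13, 15, 16, 12, 9, 7, 14, 17, 6]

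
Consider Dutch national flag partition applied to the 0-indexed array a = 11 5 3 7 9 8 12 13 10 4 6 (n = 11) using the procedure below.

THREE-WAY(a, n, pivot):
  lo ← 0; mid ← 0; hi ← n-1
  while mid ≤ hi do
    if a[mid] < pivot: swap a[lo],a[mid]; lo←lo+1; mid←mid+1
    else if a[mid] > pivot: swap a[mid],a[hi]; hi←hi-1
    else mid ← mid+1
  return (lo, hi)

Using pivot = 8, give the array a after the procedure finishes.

pivot = 8; lo=0, mid=0, hi=10
a[mid]=11>8: swap a[0],a[10]; hi=9 → 6 5 3 7 9 8 12 13 10 4 11
a[mid]=6<8: swap a[0],a[0]; lo=1,mid=1 → 6 5 3 7 9 8 12 13 10 4 11
a[mid]=5<8: swap a[1],a[1]; lo=2,mid=2 → 6 5 3 7 9 8 12 13 10 4 11
a[mid]=3<8: swap a[2],a[2]; lo=3,mid=3 → 6 5 3 7 9 8 12 13 10 4 11
a[mid]=7<8: swap a[3],a[3]; lo=4,mid=4 → 6 5 3 7 9 8 12 13 10 4 11
a[mid]=9>8: swap a[4],a[9]; hi=8 → 6 5 3 7 4 8 12 13 10 9 11
a[mid]=4<8: swap a[4],a[4]; lo=5,mid=5 → 6 5 3 7 4 8 12 13 10 9 11
a[mid]=8=8: mid=6
a[mid]=12>8: swap a[6],a[8]; hi=7 → 6 5 3 7 4 8 10 13 12 9 11
a[mid]=10>8: swap a[6],a[7]; hi=6 → 6 5 3 7 4 8 13 10 12 9 11
a[mid]=13>8: swap a[6],a[6]; hi=5 → 6 5 3 7 4 8 13 10 12 9 11
end: lo=5, hi=5; a = 6 5 3 7 4 8 13 10 12 9 11

6 5 3 7 4 8 13 10 12 9 11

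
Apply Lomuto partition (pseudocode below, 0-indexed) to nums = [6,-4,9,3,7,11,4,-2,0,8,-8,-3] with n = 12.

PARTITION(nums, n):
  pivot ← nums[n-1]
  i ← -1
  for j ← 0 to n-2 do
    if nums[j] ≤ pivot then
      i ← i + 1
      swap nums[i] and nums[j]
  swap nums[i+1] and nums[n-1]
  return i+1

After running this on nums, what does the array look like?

pivot=-3, i=-1
j=0: 6>-3, skip
j=1: -4≤-3, i=0, swap(0,1) ⇒ [-4,6,9,3,7,11,4,-2,0,8,-8,-3]
j=2: 9>-3, skip
j=3: 3>-3, skip
j=4: 7>-3, skip
j=5: 11>-3, skip
j=6: 4>-3, skip
j=7: -2>-3, skip
j=8: 0>-3, skip
j=9: 8>-3, skip
j=10: -8≤-3, i=1, swap(1,10) ⇒ [-4,-8,9,3,7,11,4,-2,0,8,6,-3]
swap(2,11) ⇒ [-4,-8,-3,3,7,11,4,-2,0,8,6,9]; return 2

[-4,-8,-3,3,7,11,4,-2,0,8,6,9]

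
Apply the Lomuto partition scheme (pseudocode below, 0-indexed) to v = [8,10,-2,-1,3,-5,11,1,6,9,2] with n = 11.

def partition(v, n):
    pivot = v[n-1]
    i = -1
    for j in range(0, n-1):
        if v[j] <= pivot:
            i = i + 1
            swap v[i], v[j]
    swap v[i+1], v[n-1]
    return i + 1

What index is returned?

4

pivot=2, i=-1
j=0: 8>2, skip
j=1: 10>2, skip
j=2: -2≤2, i=0, swap(0,2) ⇒ [-2,10,8,-1,3,-5,11,1,6,9,2]
j=3: -1≤2, i=1, swap(1,3) ⇒ [-2,-1,8,10,3,-5,11,1,6,9,2]
j=4: 3>2, skip
j=5: -5≤2, i=2, swap(2,5) ⇒ [-2,-1,-5,10,3,8,11,1,6,9,2]
j=6: 11>2, skip
j=7: 1≤2, i=3, swap(3,7) ⇒ [-2,-1,-5,1,3,8,11,10,6,9,2]
j=8: 6>2, skip
j=9: 9>2, skip
swap(4,10) ⇒ [-2,-1,-5,1,2,8,11,10,6,9,3]; return 4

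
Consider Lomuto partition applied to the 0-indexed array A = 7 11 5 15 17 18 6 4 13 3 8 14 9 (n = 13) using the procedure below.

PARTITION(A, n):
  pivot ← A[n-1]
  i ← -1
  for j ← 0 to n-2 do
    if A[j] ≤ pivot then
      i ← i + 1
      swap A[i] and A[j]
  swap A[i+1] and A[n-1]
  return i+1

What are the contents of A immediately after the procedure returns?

7 5 6 4 3 8 9 15 13 17 18 14 11

pivot=9, i=-1
j=0: 7≤9, i=0, swap(0,0) ⇒ 7 11 5 15 17 18 6 4 13 3 8 14 9
j=1: 11>9, skip
j=2: 5≤9, i=1, swap(1,2) ⇒ 7 5 11 15 17 18 6 4 13 3 8 14 9
j=3: 15>9, skip
j=4: 17>9, skip
j=5: 18>9, skip
j=6: 6≤9, i=2, swap(2,6) ⇒ 7 5 6 15 17 18 11 4 13 3 8 14 9
j=7: 4≤9, i=3, swap(3,7) ⇒ 7 5 6 4 17 18 11 15 13 3 8 14 9
j=8: 13>9, skip
j=9: 3≤9, i=4, swap(4,9) ⇒ 7 5 6 4 3 18 11 15 13 17 8 14 9
j=10: 8≤9, i=5, swap(5,10) ⇒ 7 5 6 4 3 8 11 15 13 17 18 14 9
j=11: 14>9, skip
swap(6,12) ⇒ 7 5 6 4 3 8 9 15 13 17 18 14 11; return 6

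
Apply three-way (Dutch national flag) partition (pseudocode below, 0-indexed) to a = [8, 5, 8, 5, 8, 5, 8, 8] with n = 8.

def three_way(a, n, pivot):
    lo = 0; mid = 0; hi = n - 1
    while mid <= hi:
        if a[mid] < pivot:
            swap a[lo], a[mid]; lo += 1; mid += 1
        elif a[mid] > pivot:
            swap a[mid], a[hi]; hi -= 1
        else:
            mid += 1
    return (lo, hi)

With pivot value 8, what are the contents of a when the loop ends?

lo=0 mid=0 hi=7
8=8: mid=1
5<8: swap(0,1), lo=1 mid=2 ⇒ [5, 8, 8, 5, 8, 5, 8, 8]
8=8: mid=3
5<8: swap(1,3), lo=2 mid=4 ⇒ [5, 5, 8, 8, 8, 5, 8, 8]
8=8: mid=5
5<8: swap(2,5), lo=3 mid=6 ⇒ [5, 5, 5, 8, 8, 8, 8, 8]
8=8: mid=7
8=8: mid=8
done. lo=3 hi=7; a=[5, 5, 5, 8, 8, 8, 8, 8]

[5, 5, 5, 8, 8, 8, 8, 8]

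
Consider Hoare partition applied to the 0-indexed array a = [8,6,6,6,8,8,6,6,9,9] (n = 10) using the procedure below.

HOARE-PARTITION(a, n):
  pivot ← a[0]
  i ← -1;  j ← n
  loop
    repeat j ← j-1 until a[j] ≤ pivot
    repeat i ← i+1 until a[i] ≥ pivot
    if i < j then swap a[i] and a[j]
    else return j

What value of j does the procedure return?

pivot = a[0] = 8; i = -1, j = 10
j→7 (a[7]=6≤8), i→0 (a[0]=8≥8); i<j, swap → [6,6,6,6,8,8,6,8,9,9]
j→6 (a[6]=6≤8), i→4 (a[4]=8≥8); i<j, swap → [6,6,6,6,6,8,8,8,9,9]
j→5, i→5; i≥j, return j=5. a = [6,6,6,6,6,8,8,8,9,9]

5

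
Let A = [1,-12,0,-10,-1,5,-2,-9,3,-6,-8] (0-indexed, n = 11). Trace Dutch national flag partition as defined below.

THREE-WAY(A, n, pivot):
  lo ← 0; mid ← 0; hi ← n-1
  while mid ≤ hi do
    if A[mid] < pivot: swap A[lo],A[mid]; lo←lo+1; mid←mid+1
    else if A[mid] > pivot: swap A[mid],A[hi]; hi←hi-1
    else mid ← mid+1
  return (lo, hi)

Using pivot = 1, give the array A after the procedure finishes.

pivot = 1; lo=0, mid=0, hi=10
A[mid]=1=1: mid=1
A[mid]=-12<1: swap A[0],A[1]; lo=1,mid=2 → [-12,1,0,-10,-1,5,-2,-9,3,-6,-8]
A[mid]=0<1: swap A[1],A[2]; lo=2,mid=3 → [-12,0,1,-10,-1,5,-2,-9,3,-6,-8]
A[mid]=-10<1: swap A[2],A[3]; lo=3,mid=4 → [-12,0,-10,1,-1,5,-2,-9,3,-6,-8]
A[mid]=-1<1: swap A[3],A[4]; lo=4,mid=5 → [-12,0,-10,-1,1,5,-2,-9,3,-6,-8]
A[mid]=5>1: swap A[5],A[10]; hi=9 → [-12,0,-10,-1,1,-8,-2,-9,3,-6,5]
A[mid]=-8<1: swap A[4],A[5]; lo=5,mid=6 → [-12,0,-10,-1,-8,1,-2,-9,3,-6,5]
A[mid]=-2<1: swap A[5],A[6]; lo=6,mid=7 → [-12,0,-10,-1,-8,-2,1,-9,3,-6,5]
A[mid]=-9<1: swap A[6],A[7]; lo=7,mid=8 → [-12,0,-10,-1,-8,-2,-9,1,3,-6,5]
A[mid]=3>1: swap A[8],A[9]; hi=8 → [-12,0,-10,-1,-8,-2,-9,1,-6,3,5]
A[mid]=-6<1: swap A[7],A[8]; lo=8,mid=9 → [-12,0,-10,-1,-8,-2,-9,-6,1,3,5]
end: lo=8, hi=8; A = [-12,0,-10,-1,-8,-2,-9,-6,1,3,5]

[-12,0,-10,-1,-8,-2,-9,-6,1,3,5]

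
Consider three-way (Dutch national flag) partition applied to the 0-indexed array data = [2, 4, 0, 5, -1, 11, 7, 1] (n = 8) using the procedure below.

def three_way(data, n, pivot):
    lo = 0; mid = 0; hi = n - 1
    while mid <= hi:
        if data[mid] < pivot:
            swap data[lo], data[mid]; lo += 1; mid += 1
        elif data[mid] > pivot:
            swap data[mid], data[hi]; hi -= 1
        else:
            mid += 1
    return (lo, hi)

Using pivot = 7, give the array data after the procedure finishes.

[2, 4, 0, 5, -1, 1, 7, 11]

lo=0 mid=0 hi=7
2<7: swap(0,0), lo=1 mid=1 ⇒ [2, 4, 0, 5, -1, 11, 7, 1]
4<7: swap(1,1), lo=2 mid=2 ⇒ [2, 4, 0, 5, -1, 11, 7, 1]
0<7: swap(2,2), lo=3 mid=3 ⇒ [2, 4, 0, 5, -1, 11, 7, 1]
5<7: swap(3,3), lo=4 mid=4 ⇒ [2, 4, 0, 5, -1, 11, 7, 1]
-1<7: swap(4,4), lo=5 mid=5 ⇒ [2, 4, 0, 5, -1, 11, 7, 1]
11>7: swap(5,7), hi=6 ⇒ [2, 4, 0, 5, -1, 1, 7, 11]
1<7: swap(5,5), lo=6 mid=6 ⇒ [2, 4, 0, 5, -1, 1, 7, 11]
7=7: mid=7
done. lo=6 hi=6; data=[2, 4, 0, 5, -1, 1, 7, 11]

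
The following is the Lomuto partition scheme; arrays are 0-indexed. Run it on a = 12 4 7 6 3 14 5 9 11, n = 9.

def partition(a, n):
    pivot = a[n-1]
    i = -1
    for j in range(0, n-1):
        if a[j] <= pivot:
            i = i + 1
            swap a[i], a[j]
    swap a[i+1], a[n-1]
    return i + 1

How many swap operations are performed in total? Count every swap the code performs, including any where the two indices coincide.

7

pivot=11, i=-1
j=0: 12>11, skip
j=1: 4≤11, i=0, swap(0,1) ⇒ 4 12 7 6 3 14 5 9 11
j=2: 7≤11, i=1, swap(1,2) ⇒ 4 7 12 6 3 14 5 9 11
j=3: 6≤11, i=2, swap(2,3) ⇒ 4 7 6 12 3 14 5 9 11
j=4: 3≤11, i=3, swap(3,4) ⇒ 4 7 6 3 12 14 5 9 11
j=5: 14>11, skip
j=6: 5≤11, i=4, swap(4,6) ⇒ 4 7 6 3 5 14 12 9 11
j=7: 9≤11, i=5, swap(5,7) ⇒ 4 7 6 3 5 9 12 14 11
swap(6,8) ⇒ 4 7 6 3 5 9 11 14 12; return 6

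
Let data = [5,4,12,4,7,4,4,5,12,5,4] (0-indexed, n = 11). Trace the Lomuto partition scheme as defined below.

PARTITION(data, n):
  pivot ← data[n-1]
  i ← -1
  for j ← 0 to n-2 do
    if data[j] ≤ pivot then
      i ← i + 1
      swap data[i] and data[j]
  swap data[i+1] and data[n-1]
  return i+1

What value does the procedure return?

4

pivot = data[10] = 4; i = -1
j=0: data[0]=5 > 4 → no swap
j=1: data[1]=4 ≤ 4 → i=0, swap data[0],data[1] → [4,5,12,4,7,4,4,5,12,5,4]
j=2: data[2]=12 > 4 → no swap
j=3: data[3]=4 ≤ 4 → i=1, swap data[1],data[3] → [4,4,12,5,7,4,4,5,12,5,4]
j=4: data[4]=7 > 4 → no swap
j=5: data[5]=4 ≤ 4 → i=2, swap data[2],data[5] → [4,4,4,5,7,12,4,5,12,5,4]
j=6: data[6]=4 ≤ 4 → i=3, swap data[3],data[6] → [4,4,4,4,7,12,5,5,12,5,4]
j=7: data[7]=5 > 4 → no swap
j=8: data[8]=12 > 4 → no swap
j=9: data[9]=5 > 4 → no swap
final swap data[4],data[10] → [4,4,4,4,4,12,5,5,12,5,7]; return 4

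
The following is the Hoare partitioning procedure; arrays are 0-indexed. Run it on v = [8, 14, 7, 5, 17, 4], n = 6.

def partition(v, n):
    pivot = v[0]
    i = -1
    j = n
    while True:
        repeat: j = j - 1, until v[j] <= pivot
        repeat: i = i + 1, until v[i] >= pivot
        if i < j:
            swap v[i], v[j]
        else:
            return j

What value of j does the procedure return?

pivot = v[0] = 8; i = -1, j = 6
j→5 (v[5]=4≤8), i→0 (v[0]=8≥8); i<j, swap → [4, 14, 7, 5, 17, 8]
j→3 (v[3]=5≤8), i→1 (v[1]=14≥8); i<j, swap → [4, 5, 7, 14, 17, 8]
j→2, i→3; i≥j, return j=2. v = [4, 5, 7, 14, 17, 8]

2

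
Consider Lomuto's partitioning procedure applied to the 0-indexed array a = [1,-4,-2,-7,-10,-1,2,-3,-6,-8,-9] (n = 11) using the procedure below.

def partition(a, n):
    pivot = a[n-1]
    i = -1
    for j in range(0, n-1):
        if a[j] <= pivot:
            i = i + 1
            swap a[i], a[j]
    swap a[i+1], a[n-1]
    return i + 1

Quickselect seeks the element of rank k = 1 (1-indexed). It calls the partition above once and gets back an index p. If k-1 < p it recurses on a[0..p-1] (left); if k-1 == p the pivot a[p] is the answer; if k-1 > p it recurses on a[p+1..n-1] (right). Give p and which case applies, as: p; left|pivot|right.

pivot = a[10] = -9; i = -1
j=0: a[0]=1 > -9 → no swap
j=1: a[1]=-4 > -9 → no swap
j=2: a[2]=-2 > -9 → no swap
j=3: a[3]=-7 > -9 → no swap
j=4: a[4]=-10 ≤ -9 → i=0, swap a[0],a[4] → [-10,-4,-2,-7,1,-1,2,-3,-6,-8,-9]
j=5: a[5]=-1 > -9 → no swap
j=6: a[6]=2 > -9 → no swap
j=7: a[7]=-3 > -9 → no swap
j=8: a[8]=-6 > -9 → no swap
j=9: a[9]=-8 > -9 → no swap
final swap a[1],a[10] → [-10,-9,-2,-7,1,-1,2,-3,-6,-8,-4]; return 1
p = 1; k-1 = 0 < 1 ⇒ left

1; left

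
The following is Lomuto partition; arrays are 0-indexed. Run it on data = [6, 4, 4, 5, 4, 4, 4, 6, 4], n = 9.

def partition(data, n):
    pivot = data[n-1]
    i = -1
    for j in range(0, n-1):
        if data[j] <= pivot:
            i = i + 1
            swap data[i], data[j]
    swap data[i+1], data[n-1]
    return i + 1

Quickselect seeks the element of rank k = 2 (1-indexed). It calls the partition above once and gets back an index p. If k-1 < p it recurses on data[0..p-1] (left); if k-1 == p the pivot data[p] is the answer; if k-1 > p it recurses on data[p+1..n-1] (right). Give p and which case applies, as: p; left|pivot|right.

5; left

pivot = data[8] = 4; i = -1
j=0: data[0]=6 > 4 → no swap
j=1: data[1]=4 ≤ 4 → i=0, swap data[0],data[1] → [4, 6, 4, 5, 4, 4, 4, 6, 4]
j=2: data[2]=4 ≤ 4 → i=1, swap data[1],data[2] → [4, 4, 6, 5, 4, 4, 4, 6, 4]
j=3: data[3]=5 > 4 → no swap
j=4: data[4]=4 ≤ 4 → i=2, swap data[2],data[4] → [4, 4, 4, 5, 6, 4, 4, 6, 4]
j=5: data[5]=4 ≤ 4 → i=3, swap data[3],data[5] → [4, 4, 4, 4, 6, 5, 4, 6, 4]
j=6: data[6]=4 ≤ 4 → i=4, swap data[4],data[6] → [4, 4, 4, 4, 4, 5, 6, 6, 4]
j=7: data[7]=6 > 4 → no swap
final swap data[5],data[8] → [4, 4, 4, 4, 4, 4, 6, 6, 5]; return 5
p = 5; k-1 = 1 < 5 ⇒ left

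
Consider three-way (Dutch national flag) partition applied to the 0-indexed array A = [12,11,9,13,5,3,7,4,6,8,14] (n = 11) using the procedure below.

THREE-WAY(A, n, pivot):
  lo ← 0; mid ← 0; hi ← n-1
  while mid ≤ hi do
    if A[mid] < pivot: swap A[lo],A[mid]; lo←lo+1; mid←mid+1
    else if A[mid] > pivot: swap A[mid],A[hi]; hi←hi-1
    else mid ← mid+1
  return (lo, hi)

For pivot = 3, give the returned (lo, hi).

pivot = 3; lo=0, mid=0, hi=10
A[mid]=12>3: swap A[0],A[10]; hi=9 → [14,11,9,13,5,3,7,4,6,8,12]
A[mid]=14>3: swap A[0],A[9]; hi=8 → [8,11,9,13,5,3,7,4,6,14,12]
A[mid]=8>3: swap A[0],A[8]; hi=7 → [6,11,9,13,5,3,7,4,8,14,12]
A[mid]=6>3: swap A[0],A[7]; hi=6 → [4,11,9,13,5,3,7,6,8,14,12]
A[mid]=4>3: swap A[0],A[6]; hi=5 → [7,11,9,13,5,3,4,6,8,14,12]
A[mid]=7>3: swap A[0],A[5]; hi=4 → [3,11,9,13,5,7,4,6,8,14,12]
A[mid]=3=3: mid=1
A[mid]=11>3: swap A[1],A[4]; hi=3 → [3,5,9,13,11,7,4,6,8,14,12]
A[mid]=5>3: swap A[1],A[3]; hi=2 → [3,13,9,5,11,7,4,6,8,14,12]
A[mid]=13>3: swap A[1],A[2]; hi=1 → [3,9,13,5,11,7,4,6,8,14,12]
A[mid]=9>3: swap A[1],A[1]; hi=0 → [3,9,13,5,11,7,4,6,8,14,12]
end: lo=0, hi=0; A = [3,9,13,5,11,7,4,6,8,14,12]

(0, 0)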